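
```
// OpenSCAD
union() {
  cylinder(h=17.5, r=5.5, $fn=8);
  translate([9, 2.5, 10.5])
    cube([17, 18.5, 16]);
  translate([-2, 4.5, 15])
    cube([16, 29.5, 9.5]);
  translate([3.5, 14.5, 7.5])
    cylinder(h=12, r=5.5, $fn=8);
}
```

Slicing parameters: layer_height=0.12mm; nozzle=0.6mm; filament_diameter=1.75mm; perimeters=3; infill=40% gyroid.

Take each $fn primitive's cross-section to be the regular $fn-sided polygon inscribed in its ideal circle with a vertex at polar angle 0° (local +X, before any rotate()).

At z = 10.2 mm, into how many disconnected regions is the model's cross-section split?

2

At z = 10.2 mm: the r=5.5 cylinder contributes a regular 8-gon of circumradius 5.5; the cube at (9, 2.5) does not reach this height (z outside [10.5, 26.5]); the cube at (-2, 4.5) is not intersected at this z (z outside [15, 24.5]); the r=5.5 cylinder at (3.5, 14.5) contributes a regular 8-gon of circumradius 5.5; Taking the union: the 2 present regions are separate (no shared area or edge), so areas and boundary lengths simply add and each stays a separate island — 2 connected regions. The result has 2 disconnected regions.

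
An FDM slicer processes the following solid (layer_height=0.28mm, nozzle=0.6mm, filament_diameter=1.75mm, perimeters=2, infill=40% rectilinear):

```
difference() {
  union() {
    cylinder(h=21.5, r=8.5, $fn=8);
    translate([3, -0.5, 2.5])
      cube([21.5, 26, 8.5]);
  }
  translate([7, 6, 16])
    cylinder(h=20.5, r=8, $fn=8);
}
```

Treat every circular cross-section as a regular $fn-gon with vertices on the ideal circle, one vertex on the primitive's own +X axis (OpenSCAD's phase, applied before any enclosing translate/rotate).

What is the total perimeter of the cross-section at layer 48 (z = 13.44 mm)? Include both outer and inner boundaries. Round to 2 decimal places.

52.04 mm

At z = 13.44 mm: the r=8.5 cylinder gives a regular 8-gon of circumradius 8.5 (constant along its height) (perimeter = 2·8·8.500·sin(180°/8) = 52.04 mm); the cube at (3, -0.5) does not reach this height (z outside [2.5, 11]); Combining (union): only the r=8.5 cylinder is present, so the union is just that shape — boundary = 52.04 mm; the cylinder at (7, 6) is not intersected at this z (z outside [16, 36.5]); Taking the first minus the rest: none of the subtracted shapes is present at this height, so that combined region is unchanged — boundary = 52.04 mm. Overall, the cross-section is a single solid region. Total boundary length (outer) = 52.04 mm.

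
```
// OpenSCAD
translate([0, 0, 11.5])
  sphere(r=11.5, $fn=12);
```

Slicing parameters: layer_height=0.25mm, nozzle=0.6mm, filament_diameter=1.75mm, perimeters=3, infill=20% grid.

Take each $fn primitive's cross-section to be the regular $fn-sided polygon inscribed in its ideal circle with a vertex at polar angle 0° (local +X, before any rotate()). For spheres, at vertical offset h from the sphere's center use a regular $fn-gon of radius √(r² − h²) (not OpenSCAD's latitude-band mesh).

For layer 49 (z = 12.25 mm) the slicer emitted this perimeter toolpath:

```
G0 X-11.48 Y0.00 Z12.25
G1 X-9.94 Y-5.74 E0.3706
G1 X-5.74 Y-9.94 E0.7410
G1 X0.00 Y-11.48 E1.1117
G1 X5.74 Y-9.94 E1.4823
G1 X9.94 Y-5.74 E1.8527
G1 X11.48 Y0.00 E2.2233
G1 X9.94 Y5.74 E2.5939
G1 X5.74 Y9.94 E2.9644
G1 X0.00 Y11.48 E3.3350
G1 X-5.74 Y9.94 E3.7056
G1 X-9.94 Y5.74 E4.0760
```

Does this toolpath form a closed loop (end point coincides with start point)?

Start point (G0): (-11.48, 0.00). End point (last G1): the path does not return to the start — open.

no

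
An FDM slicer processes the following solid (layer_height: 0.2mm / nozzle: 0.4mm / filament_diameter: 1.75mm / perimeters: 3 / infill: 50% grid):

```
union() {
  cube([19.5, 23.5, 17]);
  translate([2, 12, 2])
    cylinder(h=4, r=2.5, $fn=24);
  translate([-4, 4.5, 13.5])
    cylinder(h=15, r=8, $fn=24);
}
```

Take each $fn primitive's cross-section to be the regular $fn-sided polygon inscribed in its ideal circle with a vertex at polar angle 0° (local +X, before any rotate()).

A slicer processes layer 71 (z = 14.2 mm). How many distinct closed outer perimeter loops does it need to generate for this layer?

1

At z = 14.2 mm: the cube is present — its section is the full 19.5×23.5 rectangle; the cylinder at (2, 12) is absent (z outside [2, 6]); the cylinder at (-4, 4.5): section is a regular 24-gon, circumradius r=8; Taking the union: the regions partially overlap (shared area 35.06 mm²), so overlapping operands fuse into one piece — 1 connected region. The result has 1 disconnected region.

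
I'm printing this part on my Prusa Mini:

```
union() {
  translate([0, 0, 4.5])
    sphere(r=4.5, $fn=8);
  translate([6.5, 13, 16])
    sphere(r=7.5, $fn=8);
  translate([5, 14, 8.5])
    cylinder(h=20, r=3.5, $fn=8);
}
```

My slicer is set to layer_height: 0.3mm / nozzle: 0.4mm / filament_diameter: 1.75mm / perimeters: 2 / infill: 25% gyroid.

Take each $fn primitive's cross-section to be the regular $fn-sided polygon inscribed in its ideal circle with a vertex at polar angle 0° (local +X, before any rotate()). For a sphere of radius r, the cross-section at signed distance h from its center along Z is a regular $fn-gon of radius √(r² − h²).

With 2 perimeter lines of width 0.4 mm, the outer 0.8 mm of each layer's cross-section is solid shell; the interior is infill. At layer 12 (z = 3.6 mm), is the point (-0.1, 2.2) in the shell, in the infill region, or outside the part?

infill

At z = 3.6 mm: the sphere: section is a regular 8-gon, circumradius = √(r²−h²) = √(4.5²−0.9²) = 4.409; the sphere at (6.5, 13) does not reach this height (|z−center|=12.400 > r=7.5); the cylinder at (5, 14) is absent (z outside [8.5, 28.5]); Merging all regions: only the r=4.5 sphere is present, so the union is just that shape — 1 connected region. Overall, the cross-section is a single solid region. The nearest boundary edge runs (0.00, 4.41)→(-3.12, 3.12); distance from the point to it = 2.00 mm. The point is inside the cross-section and 2.00 mm from the nearest boundary — more than the 0.8 mm shell width (2 × 0.4), so it's in the infill interior.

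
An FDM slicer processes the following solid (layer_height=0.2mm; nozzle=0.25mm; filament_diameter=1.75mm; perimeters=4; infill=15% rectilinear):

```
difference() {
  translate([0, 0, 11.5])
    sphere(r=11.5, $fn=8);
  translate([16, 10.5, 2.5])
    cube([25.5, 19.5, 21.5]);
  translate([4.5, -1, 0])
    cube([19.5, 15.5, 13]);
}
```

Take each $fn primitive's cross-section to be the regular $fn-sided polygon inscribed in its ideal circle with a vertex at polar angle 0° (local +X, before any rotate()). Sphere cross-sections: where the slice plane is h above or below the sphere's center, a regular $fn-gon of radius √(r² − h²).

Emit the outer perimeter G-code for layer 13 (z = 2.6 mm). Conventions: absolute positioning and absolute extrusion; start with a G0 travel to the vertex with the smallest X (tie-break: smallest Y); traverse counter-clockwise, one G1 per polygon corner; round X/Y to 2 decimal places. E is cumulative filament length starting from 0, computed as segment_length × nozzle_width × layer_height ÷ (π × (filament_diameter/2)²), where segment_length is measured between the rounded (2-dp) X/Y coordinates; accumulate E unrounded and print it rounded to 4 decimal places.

At z = 2.6 mm: the r=11.5 sphere slices to a regular 8-gon of circumradius 7.283 (√(r²−h²) with h=8.9 from center); the 25.5×19.5 cube at (16, 10.5) contributes its full rectangle; the 19.5×15.5 cube at (4.5, -1) contributes its full rectangle; After the difference (first − rest): starting from the r=11.5 sphere, the 25.5×19.5 cube at (16, 10.5) misses the remaining region (no effect); the 19.5×15.5 cube at (4.5, -1) partially overlaps it — only the 11.50 mm² overlap (of its 302.25 mm²) is removed, clipping the outline — 1 connected region. The outline is a single polygon with 9 vertices. Extrusion per mm of travel: 0.25 × 0.2 / (π × 0.875²) = 0.020788. Accumulating E over each segment gives final E = 0.9566.

G0 X-7.28 Y0.00 Z2.60
G1 X-5.15 Y-5.15 E0.1159
G1 X0.00 Y-7.28 E0.2317
G1 X5.15 Y-5.15 E0.3476
G1 X6.87 Y-1.00 E0.4409
G1 X4.50 Y-1.00 E0.4902
G1 X4.50 Y5.42 E0.6237
G1 X0.00 Y7.28 E0.7249
G1 X-5.15 Y5.15 E0.8407
G1 X-7.28 Y0.00 E0.9566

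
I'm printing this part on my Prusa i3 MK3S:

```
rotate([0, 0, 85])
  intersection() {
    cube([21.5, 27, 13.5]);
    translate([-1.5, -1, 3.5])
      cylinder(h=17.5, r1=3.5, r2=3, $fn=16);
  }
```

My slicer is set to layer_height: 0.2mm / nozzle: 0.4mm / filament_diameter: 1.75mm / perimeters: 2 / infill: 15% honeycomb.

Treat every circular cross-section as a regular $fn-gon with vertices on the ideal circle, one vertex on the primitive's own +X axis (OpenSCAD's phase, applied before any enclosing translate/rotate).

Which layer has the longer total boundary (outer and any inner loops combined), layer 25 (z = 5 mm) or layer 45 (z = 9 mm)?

layer 25 (z = 5 mm)

Layer 25 (z = 5): the cube (footprint 21.5×27) is included at this height (perimeter 97.00 mm); the cone at (-1.5, -1): at t=0.086 of its height the radius interpolates to r₁+(r₂−r₁)t = 3.457, giving a regular 16-gon of that circumradius (perimeter = 2·16·3.457·sin(180°/16) = 21.58 mm); Taking the intersection: the cone at (-1.5, -1) partially overlaps the 21.5×27 cube; clipping to the common part keeps 2.34 mm² — boundary = 6.65 mm; (rotated 85° about Z; rotation is an isometry so areas/perimeters/island counts are preserved). So its perimeter = 6.65 mm. Layer 45 (z = 9): the cube is present — its section is the full 21.5×27 rectangle (perimeter 97.00 mm); the cone at (-1.5, -1) (r1=3.5→r2=3) has section circumradius 3.343 here — a regular 16-gon (perimeter = 2·16·3.343·sin(180°/16) = 20.87 mm); After intersecting: the cone at (-1.5, -1) partially overlaps the 21.5×27 cube; clipping to the common part keeps 2.03 mm² — boundary = 6.21 mm; (rotated 85° about Z; rotation is an isometry so areas/perimeters/island counts are preserved). So its perimeter = 6.21 mm. Layer 25 is larger (6.65 vs 6.21 mm).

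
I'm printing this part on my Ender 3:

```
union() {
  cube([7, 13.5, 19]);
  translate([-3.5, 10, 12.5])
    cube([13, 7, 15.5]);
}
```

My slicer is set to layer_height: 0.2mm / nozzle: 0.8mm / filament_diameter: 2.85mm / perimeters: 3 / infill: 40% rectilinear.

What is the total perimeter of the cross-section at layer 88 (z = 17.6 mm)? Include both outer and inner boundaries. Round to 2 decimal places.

At z = 17.6 mm: the cube is present — its section is the full 7×13.5 rectangle (perimeter 41.00 mm); the cube at (-3.5, 10) is present — its section is the full 13×7 rectangle (perimeter 40.00 mm); Taking the union: the regions partially overlap (shared area 24.50 mm²), so the edge portions inside another operand are dropped and the merged outline is re-measured after clipping — boundary = 60.00 mm. Overall, the cross-section is a single solid region. Total boundary length (outer) = 60.00 mm.

60.00 mm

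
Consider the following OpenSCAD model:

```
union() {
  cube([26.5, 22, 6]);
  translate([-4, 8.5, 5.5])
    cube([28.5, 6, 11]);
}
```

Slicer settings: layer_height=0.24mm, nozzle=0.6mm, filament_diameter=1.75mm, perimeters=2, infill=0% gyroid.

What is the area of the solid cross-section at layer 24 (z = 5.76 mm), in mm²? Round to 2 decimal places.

At z = 5.76 mm: the cube (footprint 26.5×22) is included at this height (area 583.00 mm²); the cube at (-4, 8.5) is present — its section is the full 28.5×6 rectangle (area 171.00 mm²); Merging all regions: the regions partially overlap — summed areas 754.00 mm² minus the doubly-counted overlap 147.00 mm² gives 607.00 mm² — area = 607.00 mm². Overall, the cross-section is a single solid region. Net area = 607.00 mm².

607.00 mm²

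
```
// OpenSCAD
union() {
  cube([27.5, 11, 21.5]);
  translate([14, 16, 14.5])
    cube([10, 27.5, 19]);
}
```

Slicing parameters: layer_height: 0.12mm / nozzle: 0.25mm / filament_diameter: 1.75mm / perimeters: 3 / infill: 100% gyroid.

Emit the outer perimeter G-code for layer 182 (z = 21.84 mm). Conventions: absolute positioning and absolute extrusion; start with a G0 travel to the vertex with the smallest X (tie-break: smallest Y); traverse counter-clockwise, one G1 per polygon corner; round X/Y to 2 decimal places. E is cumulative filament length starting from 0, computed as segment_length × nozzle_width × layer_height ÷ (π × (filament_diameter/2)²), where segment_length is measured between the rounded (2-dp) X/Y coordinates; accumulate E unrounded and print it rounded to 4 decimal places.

At z = 21.84 mm: the cube is absent (z outside [0, 21.5]); the cube at (14, 16) (footprint 10×27.5) is included at this height; Combining (union): only the 10×27.5 cube at (14, 16) is present, so the union is just that shape — 1 connected region. The outline is a single polygon with 4 vertices. Extrusion per mm of travel: 0.25 × 0.12 / (π × 0.875²) = 0.012473. Accumulating E over each segment gives final E = 0.9354.

G0 X14.00 Y16.00 Z21.84
G1 X24.00 Y16.00 E0.1247
G1 X24.00 Y43.50 E0.4677
G1 X14.00 Y43.50 E0.5924
G1 X14.00 Y16.00 E0.9354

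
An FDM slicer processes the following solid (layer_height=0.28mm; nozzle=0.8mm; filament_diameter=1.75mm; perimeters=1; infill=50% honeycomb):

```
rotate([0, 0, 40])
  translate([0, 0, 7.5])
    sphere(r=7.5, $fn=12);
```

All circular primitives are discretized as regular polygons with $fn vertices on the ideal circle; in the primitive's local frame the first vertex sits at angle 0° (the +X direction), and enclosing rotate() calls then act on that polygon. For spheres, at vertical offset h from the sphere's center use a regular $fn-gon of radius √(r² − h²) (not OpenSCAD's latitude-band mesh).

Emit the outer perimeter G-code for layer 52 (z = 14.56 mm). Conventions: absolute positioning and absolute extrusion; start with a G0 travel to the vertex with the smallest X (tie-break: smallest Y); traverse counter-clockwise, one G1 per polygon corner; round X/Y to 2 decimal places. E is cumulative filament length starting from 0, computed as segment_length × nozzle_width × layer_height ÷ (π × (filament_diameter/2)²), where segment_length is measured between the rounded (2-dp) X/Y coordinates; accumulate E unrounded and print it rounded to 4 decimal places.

At z = 14.56 mm: the r=7.5 sphere slices to a regular 12-gon of circumradius 2.531 (√(r²−h²) with h=7.06 from center); (rotated 40° about Z; rotation is an isometry so areas/perimeters/island counts are preserved). The outline is a single polygon with 12 vertices. Extrusion per mm of travel: 0.8 × 0.28 / (π × 0.875²) = 0.093128. Accumulating E over each segment gives final E = 1.4648.

G0 X-2.49 Y-0.44 Z14.56
G1 X-1.94 Y-1.63 E0.1221
G1 X-0.87 Y-2.38 E0.2438
G1 X0.44 Y-2.49 E0.3662
G1 X1.63 Y-1.94 E0.4883
G1 X2.38 Y-0.87 E0.6100
G1 X2.49 Y0.44 E0.7324
G1 X1.94 Y1.63 E0.8545
G1 X0.87 Y2.38 E0.9762
G1 X-0.44 Y2.49 E1.0986
G1 X-1.63 Y1.94 E1.2207
G1 X-2.38 Y0.87 E1.3424
G1 X-2.49 Y-0.44 E1.4648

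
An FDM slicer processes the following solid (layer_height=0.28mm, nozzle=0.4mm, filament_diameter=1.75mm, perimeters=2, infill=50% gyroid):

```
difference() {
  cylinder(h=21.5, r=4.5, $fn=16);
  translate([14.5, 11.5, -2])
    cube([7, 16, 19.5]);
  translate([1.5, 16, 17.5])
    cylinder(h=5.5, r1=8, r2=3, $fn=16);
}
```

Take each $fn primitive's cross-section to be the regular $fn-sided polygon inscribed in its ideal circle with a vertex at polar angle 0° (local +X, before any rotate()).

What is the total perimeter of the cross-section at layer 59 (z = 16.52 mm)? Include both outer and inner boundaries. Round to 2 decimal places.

At z = 16.52 mm: the r=4.5 cylinder gives a regular 16-gon of circumradius 4.5 (constant along its height) (perimeter = 2·16·4.500·sin(180°/16) = 28.09 mm); the cube at (14.5, 11.5) is present — its section is the full 7×16 rectangle (perimeter 46.00 mm); the cone at (1.5, 16) is absent (z outside [17.5, 23]); After the difference (first − rest): starting from the r=4.5 cylinder, the 7×16 cube at (14.5, 11.5) misses the remaining region (no effect) — boundary = 28.09 mm. Overall, the cross-section is a single solid region. Total boundary length (outer) = 28.09 mm.

28.09 mm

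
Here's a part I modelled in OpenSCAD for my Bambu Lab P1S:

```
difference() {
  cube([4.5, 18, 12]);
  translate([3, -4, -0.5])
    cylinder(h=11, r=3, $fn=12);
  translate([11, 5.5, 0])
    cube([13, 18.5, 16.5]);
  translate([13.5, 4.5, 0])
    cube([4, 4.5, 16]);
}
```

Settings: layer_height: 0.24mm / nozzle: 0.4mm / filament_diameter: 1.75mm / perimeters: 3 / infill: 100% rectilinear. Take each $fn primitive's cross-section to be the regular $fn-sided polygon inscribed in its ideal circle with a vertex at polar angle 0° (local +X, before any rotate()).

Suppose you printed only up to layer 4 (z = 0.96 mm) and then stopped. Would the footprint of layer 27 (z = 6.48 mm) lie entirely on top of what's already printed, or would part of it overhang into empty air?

entirely on top

Compare the two slices. At z = 0.96: the cube (footprint 4.5×18) is included at this height (area 81.00 mm²); the r=3 cylinder at (3, -4) contributes a regular 12-gon of circumradius 3 (area = (12/2)·3.000²·sin(360°/12) = 27.00 mm²); the cube at (11, 5.5) is present — its section is the full 13×18.5 rectangle (area 240.50 mm²); the cube at (13.5, 4.5) (footprint 4×4.5) is included at this height (area 18.00 mm²); Subtracting the remaining from the first: starting from the 4.5×18 cube (81.00 mm²), the r=3 cylinder at (3, -4) misses the remaining region (no effect); the 13×18.5 cube at (11, 5.5) misses the remaining region (no effect); the 4×4.5 cube at (13.5, 4.5) misses the remaining region (no effect) — area = 81.00 mm². At z = 6.48: the cube is present — its section is the full 4.5×18 rectangle (area 81.00 mm²); the r=3 cylinder at (3, -4) contributes a regular 12-gon of circumradius 3 (area = (12/2)·3.000²·sin(360°/12) = 27.00 mm²); the cube at (11, 5.5) is present — its section is the full 13×18.5 rectangle (area 240.50 mm²); the cube at (13.5, 4.5) (footprint 4×4.5) is included at this height (area 18.00 mm²); Taking the first minus the rest: starting from the 4.5×18 cube (81.00 mm²), the r=3 cylinder at (3, -4) misses the remaining region (no effect); the 13×18.5 cube at (11, 5.5) misses the remaining region (no effect); the 4×4.5 cube at (13.5, 4.5) misses the remaining region (no effect) — area = 81.00 mm². Checking containment: the cross-section at z = 6.48 is a subset of the cross-section at z = 0.96.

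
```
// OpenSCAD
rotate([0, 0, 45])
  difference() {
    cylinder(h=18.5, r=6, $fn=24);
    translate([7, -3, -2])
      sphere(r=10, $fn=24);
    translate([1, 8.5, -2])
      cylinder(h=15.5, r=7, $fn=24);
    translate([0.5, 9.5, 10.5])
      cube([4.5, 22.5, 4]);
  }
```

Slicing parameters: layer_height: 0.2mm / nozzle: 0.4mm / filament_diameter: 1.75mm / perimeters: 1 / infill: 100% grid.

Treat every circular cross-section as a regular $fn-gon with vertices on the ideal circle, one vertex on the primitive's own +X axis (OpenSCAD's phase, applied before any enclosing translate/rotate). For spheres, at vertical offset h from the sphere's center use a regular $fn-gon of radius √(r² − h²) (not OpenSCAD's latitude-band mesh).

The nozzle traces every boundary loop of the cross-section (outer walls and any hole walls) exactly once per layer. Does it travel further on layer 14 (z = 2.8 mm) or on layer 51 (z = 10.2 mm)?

layer 51 (z = 10.2 mm)

Layer 14 (z = 2.8): the r=6 cylinder gives a regular 24-gon of circumradius 6 (constant along its height) (perimeter = 2·24·6.000·sin(180°/24) = 37.59 mm); the sphere at (7, -3): section is a regular 24-gon, circumradius = √(r²−h²) = √(10²−4.8²) = 8.773 (perimeter = 2·24·8.773·sin(180°/24) = 54.96 mm); the r=7 cylinder at (1, 8.5) gives a regular 24-gon of circumradius 7 (constant along its height) (perimeter = 2·24·7.000·sin(180°/24) = 43.86 mm); the cube at (0.5, 9.5) is absent (z outside [10.5, 14.5]); After the difference (first − rest): starting from the r=6 cylinder, the r=10 sphere at (7, -3) partially overlaps it — only the 60.41 mm² overlap (of its 239.02 mm²) is removed, clipping the outline; the r=7 cylinder at (1, 8.5) partially overlaps it — only the 18.73 mm² overlap (of its 152.19 mm²) is removed, clipping the outline — boundary = 25.28 mm; (rotated 45° about Z; rotation is an isometry so areas/perimeters/island counts are preserved). So its perimeter = 25.28 mm. Layer 51 (z = 10.2): the r=6 cylinder contributes a regular 24-gon of circumradius 6 (perimeter = 2·24·6.000·sin(180°/24) = 37.59 mm); the sphere at (7, -3) is not intersected at this z (|z−center|=12.200 > r=10); the r=7 cylinder at (1, 8.5) contributes a regular 24-gon of circumradius 7 (perimeter = 2·24·7.000·sin(180°/24) = 43.86 mm); the cube at (0.5, 9.5) is absent (z outside [10.5, 14.5]); After the difference (first − rest): starting from the r=6 cylinder, the r=7 cylinder at (1, 8.5) partially overlaps it — only the 29.19 mm² overlap (of its 152.19 mm²) is removed, clipping the outline — boundary = 37.11 mm; (whole slice rotated 45° about Z — lengths, areas and connectivity unchanged). So its perimeter = 37.11 mm. Layer 51 is larger (37.11 vs 25.28 mm).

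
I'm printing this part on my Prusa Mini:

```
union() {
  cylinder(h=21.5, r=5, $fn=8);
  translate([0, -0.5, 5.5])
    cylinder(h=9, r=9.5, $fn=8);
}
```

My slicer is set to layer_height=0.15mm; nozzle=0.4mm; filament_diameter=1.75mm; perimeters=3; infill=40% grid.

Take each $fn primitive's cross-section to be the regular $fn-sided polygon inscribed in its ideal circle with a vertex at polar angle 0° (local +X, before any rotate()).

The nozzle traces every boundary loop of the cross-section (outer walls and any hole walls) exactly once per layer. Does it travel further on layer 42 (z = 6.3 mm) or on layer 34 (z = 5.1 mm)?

Layer 42 (z = 6.3): the r=5 cylinder gives a regular 8-gon of circumradius 5 (constant along its height) (perimeter = 2·8·5.000·sin(180°/8) = 30.61 mm); the r=9.5 cylinder at (0, -0.5) gives a regular 8-gon of circumradius 9.5 (constant along its height) (perimeter = 2·8·9.500·sin(180°/8) = 58.17 mm); Taking the union: the r=5 cylinder lies entirely inside the r=9.5 cylinder at (0, -0.5), so the union is just the r=9.5 cylinder at (0, -0.5) — boundary = 58.17 mm. So its perimeter = 58.17 mm. Layer 34 (z = 5.1): the r=5 cylinder gives a regular 8-gon of circumradius 5 (constant along its height) (perimeter = 2·8·5.000·sin(180°/8) = 30.61 mm); the cylinder at (0, -0.5) does not reach this height (z outside [5.5, 14.5]); Taking the union: only the r=5 cylinder is present, so the union is just that shape — boundary = 30.61 mm. So its perimeter = 30.61 mm. Layer 42 is larger (58.17 vs 30.61 mm).

layer 42 (z = 6.3 mm)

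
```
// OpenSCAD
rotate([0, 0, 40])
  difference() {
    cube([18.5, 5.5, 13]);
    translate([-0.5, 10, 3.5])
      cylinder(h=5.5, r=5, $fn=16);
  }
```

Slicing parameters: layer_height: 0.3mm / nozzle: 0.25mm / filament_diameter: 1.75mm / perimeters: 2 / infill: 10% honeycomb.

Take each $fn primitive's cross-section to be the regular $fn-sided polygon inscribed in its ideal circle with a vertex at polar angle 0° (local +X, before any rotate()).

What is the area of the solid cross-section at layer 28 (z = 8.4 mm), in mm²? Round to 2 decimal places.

101.37 mm²

At z = 8.4 mm: the 18.5×5.5 cube contributes its full rectangle (area 101.75 mm²); the cylinder at (-0.5, 10): section is a regular 16-gon, circumradius r=5 (area = (16/2)·5.000²·sin(360°/16) = 76.54 mm²); Taking the first minus the rest: starting from the 18.5×5.5 cube (101.75 mm²), the r=5 cylinder at (-0.5, 10) partially overlaps it — only the 0.38 mm² overlap (of its 76.54 mm²) is removed, clipping the outline — area = 101.37 mm²; (rotated 40° about Z; rotation is an isometry so areas/perimeters/island counts are preserved). Overall, the cross-section is a single solid region. Net area = 101.37 mm².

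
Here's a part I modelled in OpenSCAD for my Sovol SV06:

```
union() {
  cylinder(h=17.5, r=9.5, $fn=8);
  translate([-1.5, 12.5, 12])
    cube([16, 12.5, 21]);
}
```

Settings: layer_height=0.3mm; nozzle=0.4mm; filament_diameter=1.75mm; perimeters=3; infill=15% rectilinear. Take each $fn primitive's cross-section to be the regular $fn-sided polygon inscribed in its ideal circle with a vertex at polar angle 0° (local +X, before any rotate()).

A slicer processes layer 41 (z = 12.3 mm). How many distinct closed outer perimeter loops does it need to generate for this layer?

At z = 12.3 mm: the r=9.5 cylinder contributes a regular 8-gon of circumradius 9.5; the cube at (-1.5, 12.5) is present — its section is the full 16×12.5 rectangle; Taking the union: the 2 present regions are separate (no shared area or edge), so areas and boundary lengths simply add and each stays a separate island — 2 connected regions. The result has 2 disconnected regions.

2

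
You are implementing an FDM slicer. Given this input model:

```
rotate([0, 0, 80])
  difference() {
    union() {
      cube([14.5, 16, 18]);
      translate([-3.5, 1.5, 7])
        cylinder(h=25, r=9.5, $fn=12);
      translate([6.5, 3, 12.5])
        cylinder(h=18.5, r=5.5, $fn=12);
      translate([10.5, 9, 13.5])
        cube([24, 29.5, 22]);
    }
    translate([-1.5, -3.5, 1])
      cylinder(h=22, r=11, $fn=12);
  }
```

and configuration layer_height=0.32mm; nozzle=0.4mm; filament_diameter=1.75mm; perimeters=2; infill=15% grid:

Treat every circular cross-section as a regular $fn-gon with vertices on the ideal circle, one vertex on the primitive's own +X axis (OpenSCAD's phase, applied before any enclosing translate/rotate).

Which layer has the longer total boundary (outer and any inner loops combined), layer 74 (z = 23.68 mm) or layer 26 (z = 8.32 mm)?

Layer 74 (z = 23.68): the cube is absent (z outside [0, 18]); the r=9.5 cylinder at (-3.5, 1.5) gives a regular 12-gon of circumradius 9.5 (constant along its height) (perimeter = 2·12·9.500·sin(180°/12) = 59.01 mm); the r=5.5 cylinder at (6.5, 3) gives a regular 12-gon of circumradius 5.5 (constant along its height) (perimeter = 2·12·5.500·sin(180°/12) = 34.16 mm); the cube at (10.5, 9) (footprint 24×29.5) is included at this height (perimeter 107.00 mm); Merging all regions: the regions partially overlap (shared area 31.37 mm²), so the edge portions inside another operand are dropped and the merged outline is re-measured after clipping — boundary = 177.42 mm; the cylinder at (-1.5, -3.5) does not reach this height (z outside [1, 23]); Taking the first minus the rest: none of the subtracted shapes is present at this height, so the result so far is unchanged — boundary = 177.42 mm; (rotated 80° about Z; rotation is an isometry so areas/perimeters/island counts are preserved). So its perimeter = 177.42 mm. Layer 26 (z = 8.32): the 14.5×16 cube contributes its full rectangle (perimeter 61.00 mm); the r=9.5 cylinder at (-3.5, 1.5) gives a regular 12-gon of circumradius 9.5 (constant along its height) (perimeter = 2·12·9.500·sin(180°/12) = 59.01 mm); the cylinder at (6.5, 3) does not reach this height (z outside [12.5, 31]); the cube at (10.5, 9) is absent (z outside [13.5, 35.5]); Merging all regions: the regions partially overlap (shared area 44.78 mm²), so the edge portions inside another operand are dropped and the merged outline is re-measured after clipping — boundary = 91.67 mm; the r=11 cylinder at (-1.5, -3.5) gives a regular 12-gon of circumradius 11 (constant along its height) (perimeter = 2·12·11.000·sin(180°/12) = 68.33 mm); Subtracting the remaining from the first: starting from the result so far, the r=11 cylinder at (-1.5, -3.5) partially overlaps it — only the 214.26 mm² overlap (of its 363.00 mm²) is removed, clipping the outline — boundary = 93.22 mm; (rotated 80° about Z; rotation is an isometry so areas/perimeters/island counts are preserved). So its perimeter = 93.22 mm. Layer 74 is larger (177.42 vs 93.22 mm).

layer 74 (z = 23.68 mm)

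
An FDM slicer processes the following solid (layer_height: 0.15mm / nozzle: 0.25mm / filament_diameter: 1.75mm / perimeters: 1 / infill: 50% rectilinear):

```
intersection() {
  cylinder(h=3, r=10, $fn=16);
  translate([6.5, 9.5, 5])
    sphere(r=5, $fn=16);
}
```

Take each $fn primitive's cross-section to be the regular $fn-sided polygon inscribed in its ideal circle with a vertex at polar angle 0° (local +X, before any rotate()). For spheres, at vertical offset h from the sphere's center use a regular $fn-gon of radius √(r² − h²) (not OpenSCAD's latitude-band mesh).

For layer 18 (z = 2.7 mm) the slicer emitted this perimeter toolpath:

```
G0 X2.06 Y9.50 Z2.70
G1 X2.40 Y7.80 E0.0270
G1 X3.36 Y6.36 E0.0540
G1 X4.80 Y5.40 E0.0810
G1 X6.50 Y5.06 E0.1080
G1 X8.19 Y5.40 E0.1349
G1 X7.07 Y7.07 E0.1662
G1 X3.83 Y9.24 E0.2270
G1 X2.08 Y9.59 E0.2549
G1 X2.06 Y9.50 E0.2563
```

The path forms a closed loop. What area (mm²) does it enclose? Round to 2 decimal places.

Apply the shoelace formula to the sequence of (X, Y) vertices; enclosed area = 14.14 mm².

14.14 mm²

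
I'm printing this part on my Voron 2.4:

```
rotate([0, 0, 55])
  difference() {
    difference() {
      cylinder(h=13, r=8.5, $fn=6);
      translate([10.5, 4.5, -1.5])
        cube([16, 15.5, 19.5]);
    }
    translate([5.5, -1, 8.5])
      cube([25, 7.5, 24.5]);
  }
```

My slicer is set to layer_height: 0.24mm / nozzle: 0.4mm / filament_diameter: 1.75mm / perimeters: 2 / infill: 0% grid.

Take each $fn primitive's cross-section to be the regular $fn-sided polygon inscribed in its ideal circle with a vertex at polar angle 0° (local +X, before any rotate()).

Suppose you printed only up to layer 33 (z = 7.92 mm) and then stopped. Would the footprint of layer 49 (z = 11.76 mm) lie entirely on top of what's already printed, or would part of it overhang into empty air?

Compare the two slices. At z = 7.92: the cylinder: section is a regular 6-gon, circumradius r=8.5 (area = (6/2)·8.500²·sin(360°/6) = 187.71 mm²); the cube at (10.5, 4.5) (footprint 16×15.5) is included at this height (area 248.00 mm²); After the difference (first − rest): starting from the r=8.5 cylinder (187.71 mm²), the 16×15.5 cube at (10.5, 4.5) misses the remaining region (no effect) — area = 187.71 mm²; the cube at (5.5, -1) is absent (z outside [8.5, 33]); After the difference (first − rest): none of the subtracted shapes is present at this height, so that combined region is unchanged — area = 187.71 mm²; (whole slice rotated 55° about Z — lengths, areas and connectivity unchanged). At z = 11.76: the r=8.5 cylinder gives a regular 6-gon of circumradius 8.5 (constant along its height) (area = (6/2)·8.500²·sin(360°/6) = 187.71 mm²); the 16×15.5 cube at (10.5, 4.5) contributes its full rectangle (area 248.00 mm²); Subtracting the remaining from the first: starting from the r=8.5 cylinder (187.71 mm²), the 16×15.5 cube at (10.5, 4.5) misses the remaining region (no effect) — area = 187.71 mm²; the cube at (5.5, -1) is present — its section is the full 25×7.5 rectangle (area 187.50 mm²); Subtracting the remaining from the first: starting from that combined region (187.71 mm²), the 25×7.5 cube at (5.5, -1) partially overlaps it — only the 10.51 mm² overlap (of its 187.50 mm²) is removed, clipping the outline — area = 177.21 mm²; (whole slice rotated 55° about Z — lengths, areas and connectivity unchanged). Checking containment: the cross-section at z = 11.76 is a subset of the cross-section at z = 7.92.

entirely on top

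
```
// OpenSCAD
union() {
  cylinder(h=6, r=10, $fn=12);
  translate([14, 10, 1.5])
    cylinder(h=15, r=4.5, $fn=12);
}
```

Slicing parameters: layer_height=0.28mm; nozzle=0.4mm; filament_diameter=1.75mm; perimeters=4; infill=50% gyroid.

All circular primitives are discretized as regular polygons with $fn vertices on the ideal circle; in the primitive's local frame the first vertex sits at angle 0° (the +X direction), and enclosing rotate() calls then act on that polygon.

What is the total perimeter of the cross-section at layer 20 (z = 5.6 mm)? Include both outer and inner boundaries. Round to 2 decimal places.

At z = 5.6 mm: the r=10 cylinder contributes a regular 12-gon of circumradius 10 (perimeter = 2·12·10.000·sin(180°/12) = 62.12 mm); the r=4.5 cylinder at (14, 10) gives a regular 12-gon of circumradius 4.5 (constant along its height) (perimeter = 2·12·4.500·sin(180°/12) = 27.95 mm); Combining (union): the 2 present regions are separate (no shared area or edge), so areas and boundary lengths simply add and each stays a separate island — boundary = 90.07 mm. Overall, the cross-section has 2 separate islands. Total boundary length (outer) = 90.07 mm.

90.07 mm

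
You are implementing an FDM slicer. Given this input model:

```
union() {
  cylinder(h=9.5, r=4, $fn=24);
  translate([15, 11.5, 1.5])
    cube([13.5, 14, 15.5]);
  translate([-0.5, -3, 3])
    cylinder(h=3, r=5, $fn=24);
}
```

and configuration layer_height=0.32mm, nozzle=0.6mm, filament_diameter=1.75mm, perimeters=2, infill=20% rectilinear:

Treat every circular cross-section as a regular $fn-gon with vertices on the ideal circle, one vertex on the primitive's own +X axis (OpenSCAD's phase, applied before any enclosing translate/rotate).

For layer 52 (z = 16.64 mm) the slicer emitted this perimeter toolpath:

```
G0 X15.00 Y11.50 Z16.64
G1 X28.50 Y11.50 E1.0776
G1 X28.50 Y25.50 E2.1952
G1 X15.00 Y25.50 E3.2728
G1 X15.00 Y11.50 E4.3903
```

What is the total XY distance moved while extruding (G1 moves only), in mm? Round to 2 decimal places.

55.00 mm

Sum the Euclidean lengths of each G1 segment: total = 55.00 mm.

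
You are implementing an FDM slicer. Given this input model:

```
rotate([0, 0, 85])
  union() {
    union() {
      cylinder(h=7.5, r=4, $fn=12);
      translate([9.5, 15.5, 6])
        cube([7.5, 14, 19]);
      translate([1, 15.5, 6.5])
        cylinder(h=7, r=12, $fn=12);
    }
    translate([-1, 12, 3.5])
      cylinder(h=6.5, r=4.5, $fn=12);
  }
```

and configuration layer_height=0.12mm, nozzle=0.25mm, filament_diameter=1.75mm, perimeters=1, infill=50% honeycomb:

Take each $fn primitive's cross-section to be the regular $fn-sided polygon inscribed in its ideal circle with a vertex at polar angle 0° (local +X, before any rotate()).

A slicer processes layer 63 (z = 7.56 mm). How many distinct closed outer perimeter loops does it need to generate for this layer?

At z = 7.56 mm: the cylinder is absent (z outside [0, 7.5]); the cube at (9.5, 15.5) is present — its section is the full 7.5×14 rectangle; the cylinder at (1, 15.5): section is a regular 12-gon, circumradius r=12; Combining (union): the regions partially overlap (shared area 17.97 mm²), so overlapping operands fuse into one piece — 1 connected region; the r=4.5 cylinder at (-1, 12) contributes a regular 12-gon of circumradius 4.5; Merging all regions: the r=4.5 cylinder at (-1, 12) lies entirely inside that combined region, so the union is just that combined region — 1 connected region; (rotated 85° about Z; rotation is an isometry so areas/perimeters/island counts are preserved). The result has 1 disconnected region.

1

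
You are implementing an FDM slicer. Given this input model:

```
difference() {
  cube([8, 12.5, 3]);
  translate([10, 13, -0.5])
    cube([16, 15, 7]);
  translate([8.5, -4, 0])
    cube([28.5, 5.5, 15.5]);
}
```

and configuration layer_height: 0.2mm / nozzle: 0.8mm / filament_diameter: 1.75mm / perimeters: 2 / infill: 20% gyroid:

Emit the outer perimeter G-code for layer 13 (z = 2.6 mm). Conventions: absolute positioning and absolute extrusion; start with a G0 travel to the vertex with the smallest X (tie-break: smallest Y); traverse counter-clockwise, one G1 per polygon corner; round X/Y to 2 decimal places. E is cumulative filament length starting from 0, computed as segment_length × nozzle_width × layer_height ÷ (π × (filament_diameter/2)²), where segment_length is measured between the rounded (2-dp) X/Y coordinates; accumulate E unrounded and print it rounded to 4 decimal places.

At z = 2.6 mm: the cube (footprint 8×12.5) is included at this height; the cube at (10, 13) is present — its section is the full 16×15 rectangle; the cube at (8.5, -4) is present — its section is the full 28.5×5.5 rectangle; After the difference (first − rest): starting from the 8×12.5 cube, the 16×15 cube at (10, 13) misses the remaining region (no effect); the 28.5×5.5 cube at (8.5, -4) misses the remaining region (no effect) — 1 connected region. The outline is a single polygon with 4 vertices. Extrusion per mm of travel: 0.8 × 0.2 / (π × 0.875²) = 0.066520. Accumulating E over each segment gives final E = 2.7273.

G0 X0.00 Y0.00 Z2.60
G1 X8.00 Y0.00 E0.5322
G1 X8.00 Y12.50 E1.3637
G1 X0.00 Y12.50 E1.8958
G1 X0.00 Y0.00 E2.7273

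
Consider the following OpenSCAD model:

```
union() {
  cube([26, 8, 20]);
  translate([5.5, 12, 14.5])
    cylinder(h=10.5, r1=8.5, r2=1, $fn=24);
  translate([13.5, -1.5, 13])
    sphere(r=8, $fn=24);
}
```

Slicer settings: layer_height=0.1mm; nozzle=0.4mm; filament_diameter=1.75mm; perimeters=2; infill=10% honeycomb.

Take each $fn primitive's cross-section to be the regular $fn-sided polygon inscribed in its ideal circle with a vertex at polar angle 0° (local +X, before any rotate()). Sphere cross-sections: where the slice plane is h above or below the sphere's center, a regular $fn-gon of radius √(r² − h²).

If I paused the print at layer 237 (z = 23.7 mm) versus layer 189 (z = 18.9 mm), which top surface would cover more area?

layer 189 (z = 18.9 mm)

Layer 237 (z = 23.7): the cube is not intersected at this z (z outside [0, 20]); the cone at (5.5, 12): at t=0.876 of its height the radius interpolates to r₁+(r₂−r₁)t = 1.929, giving a regular 24-gon of that circumradius (area = (24/2)·1.929²·sin(360°/24) = 11.55 mm²); the sphere at (13.5, -1.5) is absent (|z−center|=10.700 > r=8); Taking the union: only the cone at (5.5, 12) is present, so the union is just that shape — area = 11.55 mm². So its area = 11.55 mm². Layer 189 (z = 18.9): the cube (footprint 26×8) is included at this height (area 208.00 mm²); the cone at (5.5, 12) contributes a regular 24-gon of circumradius 5.357 (interpolated between r1=8.5 and r2=1 at t=0.419) (area = (24/2)·5.357²·sin(360°/24) = 89.13 mm²); the sphere at (13.5, -1.5): section is a regular 24-gon, circumradius = √(r²−h²) = √(8²−5.9²) = 5.403 (area = (24/2)·5.403²·sin(360°/24) = 90.66 mm²); Combining (union): the regions partially overlap — summed areas 387.79 mm² minus the doubly-counted overlap 35.81 mm² gives 351.99 mm² — area = 351.99 mm². So its area = 351.99 mm². Layer 189 is larger (351.99 vs 11.55 mm²).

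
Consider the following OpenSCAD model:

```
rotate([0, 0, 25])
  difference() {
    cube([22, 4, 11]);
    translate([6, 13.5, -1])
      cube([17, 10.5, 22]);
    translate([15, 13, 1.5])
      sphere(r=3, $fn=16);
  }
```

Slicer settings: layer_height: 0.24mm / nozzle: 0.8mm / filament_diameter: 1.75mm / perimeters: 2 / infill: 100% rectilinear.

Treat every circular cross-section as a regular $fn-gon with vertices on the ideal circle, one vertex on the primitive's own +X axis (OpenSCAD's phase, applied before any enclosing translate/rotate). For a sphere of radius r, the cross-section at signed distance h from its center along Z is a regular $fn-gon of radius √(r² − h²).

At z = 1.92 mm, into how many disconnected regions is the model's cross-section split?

At z = 1.92 mm: the 22×4 cube contributes its full rectangle; the cube at (6, 13.5) (footprint 17×10.5) is included at this height; the sphere at (15, 13): section is a regular 16-gon, circumradius = √(r²−h²) = √(3²−0.42²) = 2.970; Taking the first minus the rest: starting from the 22×4 cube, the 17×10.5 cube at (6, 13.5) misses the remaining region (no effect); the r=3 sphere at (15, 13) misses the remaining region (no effect) — 1 connected region; (whole slice rotated 25° about Z — lengths, areas and connectivity unchanged). The result has 1 disconnected region.

1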